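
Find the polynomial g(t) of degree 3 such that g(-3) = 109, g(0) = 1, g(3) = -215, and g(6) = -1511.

g(t) = -6t^3 - 6t^2 + 1

Write g(t) = at^3 + bt^2 + ct + d. Substituting each data point gives a linear system:
  -27a + 9b - 3c + d = 109
  d = 1
  27a + 9b + 3c + d = -215
  216a + 36b + 6c + d = -1511
Solving the system yields a = -6, b = -6, c = 0, d = 1.
So g(t) = -6t^3 - 6t^2 + 1.
Check: g(6) = -1511. ✓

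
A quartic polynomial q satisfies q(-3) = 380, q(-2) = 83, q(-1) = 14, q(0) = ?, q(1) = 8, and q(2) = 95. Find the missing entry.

On equispaced nodes a degree-4 polynomial has vanishing fifth forward difference, so
  - q(-3) + 5·q(-2) - 10·q(-1) + 10·q(0) - 5·q(1) + q(2) = 0.
Substituting the known values and solving for q(0):
  10·q(0) = 50
  q(0) = 5.

5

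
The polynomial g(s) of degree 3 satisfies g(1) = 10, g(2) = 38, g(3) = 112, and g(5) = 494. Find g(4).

256

Using the Lagrange interpolation formula with nodes 1, 2, 3, 5:
  L_0(s) = (s - 2)(s - 3)(s - 5) / -8
  L_1(s) = (s - 1)(s - 3)(s - 5) / 3
  L_2(s) = (s - 1)(s - 2)(s - 5) / -4
  L_3(s) = (s - 1)(s - 2)(s - 3) / 24
Then g(s) = 10·L_0(s) + 38·L_1(s) + 112·L_2(s) + 494·L_3(s).
Expanding and collecting terms gives g(s) = 4s^3 - s^2 + 3s + 4.
Evaluating at s = 4: g(4) = 256.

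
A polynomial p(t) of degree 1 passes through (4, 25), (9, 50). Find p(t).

Using the Lagrange interpolation formula with nodes 4, 9:
  L_0(t) = (t - 9) / -5
  L_1(t) = (t - 4) / 5
Then p(t) = 25·L_0(t) + 50·L_1(t).
Expanding and collecting terms gives p(t) = 5t + 5.
Check: p(9) = 50. ✓

p(t) = 5t + 5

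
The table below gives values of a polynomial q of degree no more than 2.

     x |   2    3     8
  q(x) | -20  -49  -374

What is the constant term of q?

Write q(x) = ax^2 + bx + c. Substituting each data point gives a linear system:
  4a + 2b + c = -20
  9a + 3b + c = -49
  64a + 8b + c = -374
Solving the system yields a = -6, b = 1, c = 2.
So q(x) = -6x^2 + x + 2.
The constant term is 2.

2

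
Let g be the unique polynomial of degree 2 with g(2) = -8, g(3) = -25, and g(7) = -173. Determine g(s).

Using the Lagrange interpolation formula with nodes 2, 3, 7:
  L_0(s) = (s - 3)(s - 7) / 5
  L_1(s) = (s - 2)(s - 7) / -4
  L_2(s) = (s - 2)(s - 3) / 20
Then g(s) = -8·L_0(s) - 25·L_1(s) - 173·L_2(s).
Expanding and collecting terms gives g(s) = -4s² + 3s + 2.
Check: g(3) = -25. ✓

g(s) = -4s^2 + 3s + 2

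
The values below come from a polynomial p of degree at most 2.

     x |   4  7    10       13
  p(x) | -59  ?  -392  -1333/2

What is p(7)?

-379/2

On equispaced nodes a degree-2 polynomial has vanishing third forward difference, so
  - p(4) + 3·p(7) - 3·p(10) + p(13) = 0.
Substituting the known values and solving for p(7):
  3·p(7) = -1137/2
  p(7) = -379/2.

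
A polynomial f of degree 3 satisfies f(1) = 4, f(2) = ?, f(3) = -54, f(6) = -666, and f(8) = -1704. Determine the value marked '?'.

The 4 known points determine the degree-3 polynomial uniquely.
Write f(u) = au^3 + bu^2 + cu + d. Substituting each data point gives a linear system:
  a + b + c + d = 4
  27a + 9b + 3c + d = -54
  216a + 36b + 6c + d = -666
  512a + 64b + 8c + d = -1704
Solving the system yields a = -4, b = 5, c = 3, d = 0.
So f(u) = -4u³ + 5u² + 3u.
Then f(2) = -6.

-6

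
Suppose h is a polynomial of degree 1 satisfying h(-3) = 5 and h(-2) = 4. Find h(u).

Write h(u) = au + b. Substituting each data point gives a linear system:
  -3a + b = 5
  -2a + b = 4
Solving the system yields a = -1, b = 2.
So h(u) = -u + 2.
Check: h(-2) = 4. ✓

h(u) = -u + 2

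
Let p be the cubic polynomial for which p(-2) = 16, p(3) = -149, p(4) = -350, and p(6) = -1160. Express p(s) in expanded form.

p(s) = -5s^3 - 3s^2 + 5s - 2

Write p(s) = as^3 + bs^2 + cs + d. Substituting each data point gives a linear system:
  -8a + 4b - 2c + d = 16
  27a + 9b + 3c + d = -149
  64a + 16b + 4c + d = -350
  216a + 36b + 6c + d = -1160
Solving the system yields a = -5, b = -3, c = 5, d = -2.
So p(s) = -5s^3 - 3s^2 + 5s - 2.
Check: p(6) = -1160. ✓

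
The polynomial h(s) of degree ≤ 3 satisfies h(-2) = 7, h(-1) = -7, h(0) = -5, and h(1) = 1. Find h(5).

-175

Using the Lagrange interpolation formula with nodes -2, -1, 0, 1:
  L_0(s) = (s + 1)s(s - 1) / -6
  L_1(s) = (s + 2)s(s - 1) / 2
  L_2(s) = (s + 2)(s + 1)(s - 1) / -2
  L_3(s) = (s + 2)(s + 1)s / 6
Then h(s) = 7·L_0(s) - 7·L_1(s) - 5·L_2(s) + 1·L_3(s).
Expanding and collecting terms gives h(s) = -2s³ + 2s² + 6s - 5.
Evaluating at s = 5: h(5) = -175.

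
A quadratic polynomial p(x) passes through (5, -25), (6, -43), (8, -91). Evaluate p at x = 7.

-65

Using the Lagrange interpolation formula with nodes 5, 6, 8:
  L_0(x) = (x - 6)(x - 8) / 3
  L_1(x) = (x - 5)(x - 8) / -2
  L_2(x) = (x - 5)(x - 6) / 6
Then p(x) = -25·L_0(x) - 43·L_1(x) - 91·L_2(x).
Expanding and collecting terms gives p(x) = -2x² + 4x + 5.
Evaluating at x = 7: p(7) = -65.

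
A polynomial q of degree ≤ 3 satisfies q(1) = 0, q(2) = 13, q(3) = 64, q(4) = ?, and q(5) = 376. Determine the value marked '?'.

On equispaced nodes a degree-3 polynomial has vanishing fourth forward difference, so
  q(1) - 4·q(2) + 6·q(3) - 4·q(4) + q(5) = 0.
Substituting the known values and solving for q(4):
  -4·q(4) = -708
  q(4) = 177.

177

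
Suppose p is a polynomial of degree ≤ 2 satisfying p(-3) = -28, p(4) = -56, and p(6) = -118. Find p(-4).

Using the Lagrange interpolation formula with nodes -3, 4, 6:
  L_0(t) = (t - 4)(t - 6) / 63
  L_1(t) = (t + 3)(t - 6) / -14
  L_2(t) = (t + 3)(t - 4) / 18
Then p(t) = -28·L_0(t) - 56·L_1(t) - 118·L_2(t).
Expanding and collecting terms gives p(t) = -3t^2 - t - 4.
Evaluating at t = -4: p(-4) = -48.

-48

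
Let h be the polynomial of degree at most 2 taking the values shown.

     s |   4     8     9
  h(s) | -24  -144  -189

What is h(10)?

-240

Using the Lagrange interpolation formula with nodes 4, 8, 9:
  L_0(s) = (s - 8)(s - 9) / 20
  L_1(s) = (s - 4)(s - 9) / -4
  L_2(s) = (s - 4)(s - 8) / 5
Then h(s) = -24·L_0(s) - 144·L_1(s) - 189·L_2(s).
Expanding and collecting terms gives h(s) = -3s^2 + 6s.
Evaluating at s = 10: h(10) = -240.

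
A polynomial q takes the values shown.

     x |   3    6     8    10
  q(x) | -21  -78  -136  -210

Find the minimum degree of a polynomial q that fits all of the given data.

2

Divided differences on the nodes 3, 6, 8, 10:
  order 0: -21  -78  -136  -210
  order 1: -19  -29  -37
  order 2: -2  -2
  order 3: 0
The order-2 divided differences are all -2 (nonzero) and every higher order vanishes, so the data lies on a polynomial of degree exactly 2.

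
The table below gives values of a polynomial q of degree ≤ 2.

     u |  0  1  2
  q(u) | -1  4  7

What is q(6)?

-1

Write q(u) = au^2 + bu + c. Substituting each data point gives a linear system:
  c = -1
  a + b + c = 4
  4a + 2b + c = 7
Solving the system yields a = -1, b = 6, c = -1.
So q(u) = -u^2 + 6u - 1.
Then q(6) = -1.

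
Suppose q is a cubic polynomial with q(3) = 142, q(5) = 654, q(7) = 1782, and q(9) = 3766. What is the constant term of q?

Write q(s) = as^3 + bs^2 + cs + d. Substituting each data point gives a linear system:
  27a + 9b + 3c + d = 142
  125a + 25b + 5c + d = 654
  343a + 49b + 7c + d = 1782
  729a + 81b + 9c + d = 3766
Solving the system yields a = 5, b = 2, c = -5, d = 4.
So q(s) = 5s³ + 2s² - 5s + 4.
The constant term is 4.

4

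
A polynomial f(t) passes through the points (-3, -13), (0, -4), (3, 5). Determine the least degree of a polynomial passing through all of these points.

1

Forward differences of the values at t = -3, 0, 3:
  f  : -13  -4  5
  Δ  : 9  9
  Δ^2: 0
The first differences are constant (9) and nonzero, while all higher differences vanish, so the minimal degree is 1.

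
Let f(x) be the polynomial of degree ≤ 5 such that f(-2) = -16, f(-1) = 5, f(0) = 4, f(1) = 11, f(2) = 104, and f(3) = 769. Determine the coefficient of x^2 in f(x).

2

Write f(x) = ax^5 + bx^4 + cx^3 + dx^2 + ex + k. Substituting each data point gives a linear system:
  -32a + 16b - 8c + 4d - 2e + k = -16
  -a + b - c + d - e + k = 5
  k = 4
  a + b + c + d + e + k = 11
  32a + 16b + 8c + 4d + 2e + k = 104
  243a + 81b + 27c + 9d + 3e + k = 769
Solving the system yields a = 3, b = 2, c = -6, d = 2, e = 6, k = 4.
So f(x) = 3x^5 + 2x^4 - 6x^3 + 2x^2 + 6x + 4.
The coefficient of x^2 is 2.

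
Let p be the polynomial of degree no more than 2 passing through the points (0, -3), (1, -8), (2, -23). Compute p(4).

Forward differences of the values at t = 0, 1, 2:
  p  : -3  -8  -23
  Δ  : -5  -15
  Δ^2: -10
The second differences are constant, confirming degree 2.
Interpolating (Newton forward form) and evaluating at t = 4 gives p(4) = -83.

-83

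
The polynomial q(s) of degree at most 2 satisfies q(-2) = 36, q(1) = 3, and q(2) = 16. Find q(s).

Using the Lagrange interpolation formula with nodes -2, 1, 2:
  L_0(s) = (s - 1)(s - 2) / 12
  L_1(s) = (s + 2)(s - 2) / -3
  L_2(s) = (s + 2)(s - 1) / 4
Then q(s) = 36·L_0(s) + 3·L_1(s) + 16·L_2(s).
Expanding and collecting terms gives q(s) = 6s^2 - 5s + 2.
Check: q(1) = 3. ✓

q(s) = 6s^2 - 5s + 2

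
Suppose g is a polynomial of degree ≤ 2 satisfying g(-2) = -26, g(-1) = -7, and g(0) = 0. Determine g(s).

Write g(s) = as^2 + bs + c. Substituting each data point gives a linear system:
  4a - 2b + c = -26
  a - b + c = -7
  c = 0
Solving the system yields a = -6, b = 1, c = 0.
So g(s) = -6s^2 + s.
Check: g(0) = 0. ✓

g(s) = -6s^2 + s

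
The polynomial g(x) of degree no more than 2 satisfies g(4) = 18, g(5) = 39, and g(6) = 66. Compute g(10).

Write g(x) = ax^2 + bx + c. Substituting each data point gives a linear system:
  16a + 4b + c = 18
  25a + 5b + c = 39
  36a + 6b + c = 66
Solving the system yields a = 3, b = -6, c = -6.
So g(x) = 3x² - 6x - 6.
Then g(10) = 234.

234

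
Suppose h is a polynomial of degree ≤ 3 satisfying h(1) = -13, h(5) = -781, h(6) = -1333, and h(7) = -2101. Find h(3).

Write h(s) = as^3 + bs^2 + cs + d. Substituting each data point gives a linear system:
  a + b + c + d = -13
  125a + 25b + 5c + d = -781
  216a + 36b + 6c + d = -1333
  343a + 49b + 7c + d = -2101
Solving the system yields a = -6, b = 0, c = -6, d = -1.
So h(s) = -6s^3 - 6s - 1.
Then h(3) = -181.

-181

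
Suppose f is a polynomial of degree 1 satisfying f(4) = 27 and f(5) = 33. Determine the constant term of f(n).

3

Write f(n) = an + b. Substituting each data point gives a linear system:
  4a + b = 27
  5a + b = 33
Solving the system yields a = 6, b = 3.
So f(n) = 6n + 3.
The constant term is 3.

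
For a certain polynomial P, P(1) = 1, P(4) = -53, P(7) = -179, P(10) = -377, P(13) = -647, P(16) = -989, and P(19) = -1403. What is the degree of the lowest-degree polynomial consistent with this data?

Forward differences of the values at s = 1, 4, 7, 10, 13, 16, 19:
  P  : 1  -53  -179  -377  -647  -989  -1403
  Δ  : -54  -126  -198  -270  -342  -414
  Δ^2: -72  -72  -72  -72  -72
  Δ^3: 0  0  0  0
  Δ^4: 0  0  0
  Δ^5: 0  0
  Δ^6: 0
The second differences are constant (-72) and nonzero, while all higher differences vanish, so the minimal degree is 2.

2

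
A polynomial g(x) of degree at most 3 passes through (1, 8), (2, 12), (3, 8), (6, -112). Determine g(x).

g(x) = -x^3 + 2x^2 + 5x + 2

Write g(x) = ax^3 + bx^2 + cx + d. Substituting each data point gives a linear system:
  a + b + c + d = 8
  8a + 4b + 2c + d = 12
  27a + 9b + 3c + d = 8
  216a + 36b + 6c + d = -112
Solving the system yields a = -1, b = 2, c = 5, d = 2.
So g(x) = -x³ + 2x² + 5x + 2.
Check: g(2) = 12. ✓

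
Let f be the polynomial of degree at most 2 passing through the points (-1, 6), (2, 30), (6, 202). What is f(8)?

Using the Lagrange interpolation formula with nodes -1, 2, 6:
  L_0(x) = (x - 2)(x - 6) / 21
  L_1(x) = (x + 1)(x - 6) / -12
  L_2(x) = (x + 1)(x - 2) / 28
Then f(x) = 6·L_0(x) + 30·L_1(x) + 202·L_2(x).
Expanding and collecting terms gives f(x) = 5x^2 + 3x + 4.
Evaluating at x = 8: f(8) = 348.

348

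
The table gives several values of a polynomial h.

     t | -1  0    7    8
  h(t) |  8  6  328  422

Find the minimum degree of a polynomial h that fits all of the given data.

2

Divided differences on the nodes -1, 0, 7, 8:
  order 0: 8  6  328  422
  order 1: -2  46  94
  order 2: 6  6
  order 3: 0
The order-2 divided differences are all 6 (nonzero) and every higher order vanishes, so the data lies on a polynomial of degree exactly 2.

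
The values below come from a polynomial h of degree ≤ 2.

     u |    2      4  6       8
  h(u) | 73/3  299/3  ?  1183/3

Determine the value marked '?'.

On equispaced nodes a degree-2 polynomial has vanishing third forward difference, so
  - h(2) + 3·h(4) - 3·h(6) + h(8) = 0.
Substituting the known values and solving for h(6):
  -3·h(6) = -669
  h(6) = 223.

223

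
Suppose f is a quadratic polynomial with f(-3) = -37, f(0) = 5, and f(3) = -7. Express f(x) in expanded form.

f(x) = -3x^2 + 5x + 5

Using the Lagrange interpolation formula with nodes -3, 0, 3:
  L_0(x) = x(x - 3) / 18
  L_1(x) = (x + 3)(x - 3) / -9
  L_2(x) = (x + 3)x / 18
Then f(x) = -37·L_0(x) + 5·L_1(x) - 7·L_2(x).
Expanding and collecting terms gives f(x) = -3x² + 5x + 5.
Check: f(0) = 5. ✓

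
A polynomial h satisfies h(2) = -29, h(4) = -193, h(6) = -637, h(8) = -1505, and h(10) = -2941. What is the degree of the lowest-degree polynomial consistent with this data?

3

Forward differences of the values at t = 2, 4, 6, 8, 10:
  h  : -29  -193  -637  -1505  -2941
  Δ  : -164  -444  -868  -1436
  Δ^2: -280  -424  -568
  Δ^3: -144  -144
  Δ^4: 0
The third differences are constant (-144) and nonzero, while all higher differences vanish, so the minimal degree is 3.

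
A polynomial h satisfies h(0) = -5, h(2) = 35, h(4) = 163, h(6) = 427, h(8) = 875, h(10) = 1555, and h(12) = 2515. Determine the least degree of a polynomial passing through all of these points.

Forward differences of the values at x = 0, 2, 4, 6, 8, 10, 12:
  h  : -5  35  163  427  875  1555  2515
  Δ  : 40  128  264  448  680  960
  Δ^2: 88  136  184  232  280
  Δ^3: 48  48  48  48
  Δ^4: 0  0  0
  Δ^5: 0  0
  Δ^6: 0
The third differences are constant (48) and nonzero, while all higher differences vanish, so the minimal degree is 3.

3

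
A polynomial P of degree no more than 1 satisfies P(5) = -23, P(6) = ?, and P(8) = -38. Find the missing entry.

-28

The 2 known points determine the degree-1 polynomial uniquely.
Write P(u) = au + b. Substituting each data point gives a linear system:
  5a + b = -23
  8a + b = -38
Solving the system yields a = -5, b = 2.
So P(u) = -5u + 2.
Then P(6) = -28.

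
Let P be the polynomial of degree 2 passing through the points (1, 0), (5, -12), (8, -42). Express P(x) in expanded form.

Write P(x) = ax^2 + bx + c. Substituting each data point gives a linear system:
  a + b + c = 0
  25a + 5b + c = -12
  64a + 8b + c = -42
Solving the system yields a = -1, b = 3, c = -2.
So P(x) = -x² + 3x - 2.
Check: P(5) = -12. ✓

P(x) = -x^2 + 3x - 2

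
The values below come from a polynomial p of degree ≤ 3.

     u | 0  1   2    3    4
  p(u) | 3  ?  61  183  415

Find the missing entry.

13

The 4 known points determine the degree-3 polynomial uniquely.
Write p(u) = au^3 + bu^2 + cu + d. Substituting each data point gives a linear system:
  d = 3
  8a + 4b + 2c + d = 61
  27a + 9b + 3c + d = 183
  64a + 16b + 4c + d = 415
Solving the system yields a = 6, b = 1, c = 3, d = 3.
So p(u) = 6u^3 + u^2 + 3u + 3.
Then p(1) = 13.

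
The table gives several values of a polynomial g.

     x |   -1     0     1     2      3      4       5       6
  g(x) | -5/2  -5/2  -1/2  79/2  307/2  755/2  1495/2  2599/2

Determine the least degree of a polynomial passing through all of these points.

Forward differences of the values at x = -1, 0, 1, 2, 3, 4, 5, 6:
  g  : -5/2  -5/2  -1/2  79/2  307/2  755/2  1495/2  2599/2
  Δ  : 0  2  40  114  224  370  552
  Δ^2: 2  38  74  110  146  182
  Δ^3: 36  36  36  36  36
  Δ^4: 0  0  0  0
  Δ^5: 0  0  0
  Δ^6: 0  0
  Δ^7: 0
The third differences are constant (36) and nonzero, while all higher differences vanish, so the minimal degree is 3.

3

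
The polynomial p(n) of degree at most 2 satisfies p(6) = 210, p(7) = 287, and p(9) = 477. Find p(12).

Write p(n) = an^2 + bn + c. Substituting each data point gives a linear system:
  36a + 6b + c = 210
  49a + 7b + c = 287
  81a + 9b + c = 477
Solving the system yields a = 6, b = -1, c = 0.
So p(n) = 6n² - n.
Then p(12) = 852.

852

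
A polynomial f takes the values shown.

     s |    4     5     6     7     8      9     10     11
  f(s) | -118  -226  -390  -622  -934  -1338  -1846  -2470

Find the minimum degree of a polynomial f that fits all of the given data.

Forward differences of the values at s = 4, 5, 6, 7, 8, 9, 10, 11:
  f  : -118  -226  -390  -622  -934  -1338  -1846  -2470
  Δ  : -108  -164  -232  -312  -404  -508  -624
  Δ^2: -56  -68  -80  -92  -104  -116
  Δ^3: -12  -12  -12  -12  -12
  Δ^4: 0  0  0  0
  Δ^5: 0  0  0
  Δ^6: 0  0
  Δ^7: 0
The third differences are constant (-12) and nonzero, while all higher differences vanish, so the minimal degree is 3.

3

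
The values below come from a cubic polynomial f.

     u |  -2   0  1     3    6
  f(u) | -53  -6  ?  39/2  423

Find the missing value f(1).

The 4 known points determine the degree-3 polynomial uniquely.
Write f(u) = au^3 + bu^2 + cu + d. Substituting each data point gives a linear system:
  -8a + 4b - 2c + d = -53
  d = -6
  27a + 9b + 3c + d = 39/2
  216a + 36b + 6c + d = 423
Solving the system yields a = 3, b = -6, c = -1/2, d = -6.
So f(u) = 3u³ - 6u² - (1/2)u - 6.
Then f(1) = -19/2.

-19/2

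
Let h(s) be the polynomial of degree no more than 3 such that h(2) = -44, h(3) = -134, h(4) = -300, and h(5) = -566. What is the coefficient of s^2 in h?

-2

Write h(s) = as^3 + bs^2 + cs + d. Substituting each data point gives a linear system:
  8a + 4b + 2c + d = -44
  27a + 9b + 3c + d = -134
  64a + 16b + 4c + d = -300
  125a + 25b + 5c + d = -566
Solving the system yields a = -4, b = -2, c = -4, d = 4.
So h(s) = -4s^3 - 2s^2 - 4s + 4.
The coefficient of s^2 is -2.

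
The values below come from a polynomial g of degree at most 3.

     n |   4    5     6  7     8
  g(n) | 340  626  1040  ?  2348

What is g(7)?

1606

On equispaced nodes a degree-3 polynomial has vanishing fourth forward difference, so
  g(4) - 4·g(5) + 6·g(6) - 4·g(7) + g(8) = 0.
Substituting the known values and solving for g(7):
  -4·g(7) = -6424
  g(7) = 1606.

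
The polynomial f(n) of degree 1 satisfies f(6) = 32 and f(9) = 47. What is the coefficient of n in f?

Write f(n) = an + b. Substituting each data point gives a linear system:
  6a + b = 32
  9a + b = 47
Solving the system yields a = 5, b = 2.
So f(n) = 5n + 2.
The leading coefficient is 5.

5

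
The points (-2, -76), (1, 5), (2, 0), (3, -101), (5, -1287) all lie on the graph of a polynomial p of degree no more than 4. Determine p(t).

Using the Lagrange interpolation formula with nodes -2, 1, 2, 3, 5:
  L_0(t) = (t - 1)(t - 2)(t - 3)(t - 5) / 420
  L_1(t) = (t + 2)(t - 2)(t - 3)(t - 5) / -24
  L_2(t) = (t + 2)(t - 1)(t - 3)(t - 5) / 12
  L_3(t) = (t + 2)(t - 1)(t - 2)(t - 5) / -20
  L_4(t) = (t + 2)(t - 1)(t - 2)(t - 3) / 168
Then p(t) = -76·L_0(t) + 5·L_1(t) + 0·L_2(t) - 101·L_3(t) - 1287·L_4(t).
Expanding and collecting terms gives p(t) = -3t^4 + 4t^3 + 3t^2 + 3t - 2.
Check: p(5) = -1287. ✓

p(t) = -3t^4 + 4t^3 + 3t^2 + 3t - 2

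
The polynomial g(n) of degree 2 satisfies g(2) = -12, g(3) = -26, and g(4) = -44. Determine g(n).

g(n) = -2n^2 - 4n + 4

Using the Lagrange interpolation formula with nodes 2, 3, 4:
  L_0(n) = (n - 3)(n - 4) / 2
  L_1(n) = (n - 2)(n - 4) / -1
  L_2(n) = (n - 2)(n - 3) / 2
Then g(n) = -12·L_0(n) - 26·L_1(n) - 44·L_2(n).
Expanding and collecting terms gives g(n) = -2n² - 4n + 4.
Check: g(4) = -44. ✓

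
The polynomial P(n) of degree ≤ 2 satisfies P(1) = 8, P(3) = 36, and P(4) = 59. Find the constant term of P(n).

Write P(n) = an^2 + bn + c. Substituting each data point gives a linear system:
  a + b + c = 8
  9a + 3b + c = 36
  16a + 4b + c = 59
Solving the system yields a = 3, b = 2, c = 3.
So P(n) = 3n^2 + 2n + 3.
The constant term is 3.

3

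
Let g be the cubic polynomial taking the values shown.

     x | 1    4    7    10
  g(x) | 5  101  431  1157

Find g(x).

g(x) = x^3 + x^2 + 6x - 3

Write g(x) = ax^3 + bx^2 + cx + d. Substituting each data point gives a linear system:
  a + b + c + d = 5
  64a + 16b + 4c + d = 101
  343a + 49b + 7c + d = 431
  1000a + 100b + 10c + d = 1157
Solving the system yields a = 1, b = 1, c = 6, d = -3.
So g(x) = x^3 + x^2 + 6x - 3.
Check: g(1) = 5. ✓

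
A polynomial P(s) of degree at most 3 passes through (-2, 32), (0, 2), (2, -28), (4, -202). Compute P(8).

Using the Lagrange interpolation formula with nodes -2, 0, 2, 4:
  L_0(s) = s(s - 2)(s - 4) / -48
  L_1(s) = (s + 2)(s - 2)(s - 4) / 16
  L_2(s) = (s + 2)s(s - 4) / -16
  L_3(s) = (s + 2)s(s - 2) / 48
Then P(s) = 32·L_0(s) + 2·L_1(s) - 28·L_2(s) - 202·L_3(s).
Expanding and collecting terms gives P(s) = -3s³ - 3s + 2.
Evaluating at s = 8: P(8) = -1558.

-1558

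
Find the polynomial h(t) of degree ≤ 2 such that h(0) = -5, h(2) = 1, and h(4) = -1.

h(t) = -t^2 + 5t - 5

Write h(t) = at^2 + bt + c. Substituting each data point gives a linear system:
  c = -5
  4a + 2b + c = 1
  16a + 4b + c = -1
Solving the system yields a = -1, b = 5, c = -5.
So h(t) = -t^2 + 5t - 5.
Check: h(2) = 1. ✓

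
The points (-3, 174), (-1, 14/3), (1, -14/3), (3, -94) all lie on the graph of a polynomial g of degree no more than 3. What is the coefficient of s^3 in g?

-5

Write g(s) = as^3 + bs^2 + cs + d. Substituting each data point gives a linear system:
  -27a + 9b - 3c + d = 174
  -a + b - c + d = 14/3
  a + b + c + d = -14/3
  27a + 9b + 3c + d = -94
Solving the system yields a = -5, b = 5, c = 1/3, d = -5.
So g(s) = -5s^3 + 5s^2 + (1/3)s - 5.
The leading coefficient is -5.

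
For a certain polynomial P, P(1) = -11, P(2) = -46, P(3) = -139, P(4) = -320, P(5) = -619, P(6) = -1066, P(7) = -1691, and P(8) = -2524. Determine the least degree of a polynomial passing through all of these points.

3

Forward differences of the values at n = 1, 2, 3, 4, 5, 6, 7, 8:
  P  : -11  -46  -139  -320  -619  -1066  -1691  -2524
  Δ  : -35  -93  -181  -299  -447  -625  -833
  Δ^2: -58  -88  -118  -148  -178  -208
  Δ^3: -30  -30  -30  -30  -30
  Δ^4: 0  0  0  0
  Δ^5: 0  0  0
  Δ^6: 0  0
  Δ^7: 0
The third differences are constant (-30) and nonzero, while all higher differences vanish, so the minimal degree is 3.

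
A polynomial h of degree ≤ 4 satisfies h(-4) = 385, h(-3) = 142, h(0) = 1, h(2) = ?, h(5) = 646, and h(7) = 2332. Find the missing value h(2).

37

The 5 known points determine the degree-4 polynomial uniquely.
Write h(t) = at^4 + bt^3 + ct^2 + dt + e. Substituting each data point gives a linear system:
  256a - 64b + 16c - 4d + e = 385
  81a - 27b + 9c - 3d + e = 142
  e = 1
  625a + 125b + 25c + 5d + e = 646
  2401a + 343b + 49c + 7d + e = 2332
Solving the system yields a = 1, b = -1, c = 5, d = 4, e = 1.
So h(t) = t⁴ - t³ + 5t² + 4t + 1.
Then h(2) = 37.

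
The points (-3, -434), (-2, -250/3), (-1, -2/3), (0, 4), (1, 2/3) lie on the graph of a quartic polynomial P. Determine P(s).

P(s) = -5s^4 + (5/3)s^3 + s^2 - s + 4

Using the Lagrange interpolation formula with nodes -3, -2, -1, 0, 1:
  L_0(s) = (s + 2)(s + 1)s(s - 1) / 24
  L_1(s) = (s + 3)(s + 1)s(s - 1) / -6
  L_2(s) = (s + 3)(s + 2)s(s - 1) / 4
  L_3(s) = (s + 3)(s + 2)(s + 1)(s - 1) / -6
  L_4(s) = (s + 3)(s + 2)(s + 1)s / 24
Then P(s) = -434·L_0(s) - 250/3·L_1(s) - 2/3·L_2(s) + 4·L_3(s) + 2/3·L_4(s).
Expanding and collecting terms gives P(s) = -5s⁴ + (5/3)s³ + s² - s + 4.
Check: P(0) = 4. ✓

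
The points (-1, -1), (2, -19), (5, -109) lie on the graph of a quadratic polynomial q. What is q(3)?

-41

Write q(s) = as^2 + bs + c. Substituting each data point gives a linear system:
  a - b + c = -1
  4a + 2b + c = -19
  25a + 5b + c = -109
Solving the system yields a = -4, b = -2, c = 1.
So q(s) = -4s^2 - 2s + 1.
Then q(3) = -41.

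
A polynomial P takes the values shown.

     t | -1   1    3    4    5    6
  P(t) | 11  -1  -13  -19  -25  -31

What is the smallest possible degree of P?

1

Divided differences on the nodes -1, 1, 3, 4, 5, 6:
  order 0: 11  -1  -13  -19  -25  -31
  order 1: -6  -6  -6  -6  -6
  order 2: 0  0  0  0
  order 3: 0  0  0
  order 4: 0  0
  order 5: 0
The order-1 divided differences are all -6 (nonzero) and every higher order vanishes, so the data lies on a polynomial of degree exactly 1.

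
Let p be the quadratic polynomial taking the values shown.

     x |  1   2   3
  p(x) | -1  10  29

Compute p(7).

185

Using the Lagrange interpolation formula with nodes 1, 2, 3:
  L_0(x) = (x - 2)(x - 3) / 2
  L_1(x) = (x - 1)(x - 3) / -1
  L_2(x) = (x - 1)(x - 2) / 2
Then p(x) = -1·L_0(x) + 10·L_1(x) + 29·L_2(x).
Expanding and collecting terms gives p(x) = 4x^2 - x - 4.
Evaluating at x = 7: p(7) = 185.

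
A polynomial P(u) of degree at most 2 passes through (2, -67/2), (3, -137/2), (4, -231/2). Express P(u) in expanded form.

P(u) = -6u^2 - 5u + 1/2

Write P(u) = au^2 + bu + c. Substituting each data point gives a linear system:
  4a + 2b + c = -67/2
  9a + 3b + c = -137/2
  16a + 4b + c = -231/2
Solving the system yields a = -6, b = -5, c = 1/2.
So P(u) = -6u^2 - 5u + 1/2.
Check: P(2) = -67/2. ✓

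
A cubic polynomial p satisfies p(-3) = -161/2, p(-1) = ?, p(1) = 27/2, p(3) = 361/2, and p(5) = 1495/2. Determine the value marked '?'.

The 4 known points determine the degree-3 polynomial uniquely.
Write p(s) = as^3 + bs^2 + cs + d. Substituting each data point gives a linear system:
  -27a + 9b - 3c + d = -161/2
  a + b + c + d = 27/2
  27a + 9b + 3c + d = 361/2
  125a + 25b + 5c + d = 1495/2
Solving the system yields a = 5, b = 5, c = -3/2, d = 5.
So p(s) = 5s^3 + 5s^2 - (3/2)s + 5.
Then p(-1) = 13/2.

13/2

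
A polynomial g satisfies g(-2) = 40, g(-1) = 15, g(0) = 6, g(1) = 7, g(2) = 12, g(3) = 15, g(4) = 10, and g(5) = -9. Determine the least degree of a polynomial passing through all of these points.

3

Forward differences of the values at u = -2, -1, 0, 1, 2, 3, 4, 5:
  g  : 40  15  6  7  12  15  10  -9
  Δ  : -25  -9  1  5  3  -5  -19
  Δ^2: 16  10  4  -2  -8  -14
  Δ^3: -6  -6  -6  -6  -6
  Δ^4: 0  0  0  0
  Δ^5: 0  0  0
  Δ^6: 0  0
  Δ^7: 0
The third differences are constant (-6) and nonzero, while all higher differences vanish, so the minimal degree is 3.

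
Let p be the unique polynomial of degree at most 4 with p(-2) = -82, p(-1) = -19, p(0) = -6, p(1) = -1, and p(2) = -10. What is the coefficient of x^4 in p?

Write p(x) = ax^4 + bx^3 + cx^2 + dx + e. Substituting each data point gives a linear system:
  16a - 8b + 4c - 2d + e = -82
  a - b + c - d + e = -19
  e = -6
  a + b + c + d + e = -1
  16a + 8b + 4c + 2d + e = -10
Solving the system yields a = -2, b = 3, c = -2, d = 6, e = -6.
So p(x) = -2x^4 + 3x^3 - 2x^2 + 6x - 6.
The leading coefficient is -2.

-2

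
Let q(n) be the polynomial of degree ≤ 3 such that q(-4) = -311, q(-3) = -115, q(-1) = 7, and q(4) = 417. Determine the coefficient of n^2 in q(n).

Write q(n) = an^3 + bn^2 + cn + d. Substituting each data point gives a linear system:
  -64a + 16b - 4c + d = -311
  -27a + 9b - 3c + d = -115
  -a + b - c + d = 7
  64a + 16b + 4c + d = 417
Solving the system yields a = 6, b = 3, c = -5, d = 5.
So q(n) = 6n^3 + 3n^2 - 5n + 5.
The coefficient of n^2 is 3.

3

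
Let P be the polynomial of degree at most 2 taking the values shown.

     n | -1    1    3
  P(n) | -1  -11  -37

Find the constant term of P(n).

Write P(n) = an^2 + bn + c. Substituting each data point gives a linear system:
  a - b + c = -1
  a + b + c = -11
  9a + 3b + c = -37
Solving the system yields a = -2, b = -5, c = -4.
So P(n) = -2n² - 5n - 4.
The constant term is -4.

-4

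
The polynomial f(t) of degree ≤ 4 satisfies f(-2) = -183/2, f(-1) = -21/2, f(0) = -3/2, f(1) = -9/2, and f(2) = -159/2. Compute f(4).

-2571/2

Using the Lagrange interpolation formula with nodes -2, -1, 0, 1, 2:
  L_0(t) = (t + 1)t(t - 1)(t - 2) / 24
  L_1(t) = (t + 2)t(t - 1)(t - 2) / -6
  L_2(t) = (t + 2)(t + 1)(t - 1)(t - 2) / 4
  L_3(t) = (t + 2)(t + 1)t(t - 2) / -6
  L_4(t) = (t + 2)(t + 1)t(t - 1) / 24
Then f(t) = -183/2·L_0(t) - 21/2·L_1(t) - 3/2·L_2(t) - 9/2·L_3(t) - 159/2·L_4(t).
Expanding and collecting terms gives f(t) = -5t^4 - t^2 + 3t - 3/2.
Evaluating at t = 4: f(4) = -2571/2.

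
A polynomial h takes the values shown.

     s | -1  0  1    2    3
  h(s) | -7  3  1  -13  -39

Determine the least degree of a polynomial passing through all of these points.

2

Forward differences of the values at s = -1, 0, 1, 2, 3:
  h  : -7  3  1  -13  -39
  Δ  : 10  -2  -14  -26
  Δ^2: -12  -12  -12
  Δ^3: 0  0
  Δ^4: 0
The second differences are constant (-12) and nonzero, while all higher differences vanish, so the minimal degree is 2.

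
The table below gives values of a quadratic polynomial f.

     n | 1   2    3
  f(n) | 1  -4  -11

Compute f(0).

4

Write f(n) = an^2 + bn + c. Substituting each data point gives a linear system:
  a + b + c = 1
  4a + 2b + c = -4
  9a + 3b + c = -11
Solving the system yields a = -1, b = -2, c = 4.
So f(n) = -n^2 - 2n + 4.
Then f(0) = 4.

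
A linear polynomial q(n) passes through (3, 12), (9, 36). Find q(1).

4

Using the Lagrange interpolation formula with nodes 3, 9:
  L_0(n) = (n - 9) / -6
  L_1(n) = (n - 3) / 6
Then q(n) = 12·L_0(n) + 36·L_1(n).
Expanding and collecting terms gives q(n) = 4n.
Evaluating at n = 1: q(1) = 4.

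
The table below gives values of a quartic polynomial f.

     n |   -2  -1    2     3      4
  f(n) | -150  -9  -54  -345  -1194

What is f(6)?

-6582

Using the Lagrange interpolation formula with nodes -2, -1, 2, 3, 4:
  L_0(n) = (n + 1)(n - 2)(n - 3)(n - 4) / 120
  L_1(n) = (n + 2)(n - 2)(n - 3)(n - 4) / -60
  L_2(n) = (n + 2)(n + 1)(n - 3)(n - 4) / 24
  L_3(n) = (n + 2)(n + 1)(n - 2)(n - 4) / -20
  L_4(n) = (n + 2)(n + 1)(n - 2)(n - 3) / 60
Then f(n) = -150·L_0(n) - 9·L_1(n) - 54·L_2(n) - 345·L_3(n) - 1194·L_4(n).
Expanding and collecting terms gives f(n) = -6n^4 + 6n^3 - 3n^2 + 6.
Evaluating at n = 6: f(6) = -6582.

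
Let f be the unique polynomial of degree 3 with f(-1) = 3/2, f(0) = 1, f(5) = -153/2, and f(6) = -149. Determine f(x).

Using the Lagrange interpolation formula with nodes -1, 0, 5, 6:
  L_0(x) = x(x - 5)(x - 6) / -42
  L_1(x) = (x + 1)(x - 5)(x - 6) / 30
  L_2(x) = (x + 1)x(x - 6) / -30
  L_3(x) = (x + 1)x(x - 5) / 42
Then f(x) = 3/2·L_0(x) + 1·L_1(x) - 153/2·L_2(x) - 149·L_3(x).
Expanding and collecting terms gives f(x) = -x^3 + (3/2)x^2 + 2x + 1.
Check: f(6) = -149. ✓

f(x) = -x^3 + (3/2)x^2 + 2x + 1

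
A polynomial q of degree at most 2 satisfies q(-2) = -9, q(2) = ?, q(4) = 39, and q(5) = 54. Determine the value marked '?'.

15

The 3 known points determine the degree-2 polynomial uniquely.
Write q(n) = an^2 + bn + c. Substituting each data point gives a linear system:
  4a - 2b + c = -9
  16a + 4b + c = 39
  25a + 5b + c = 54
Solving the system yields a = 1, b = 6, c = -1.
So q(n) = n² + 6n - 1.
Then q(2) = 15.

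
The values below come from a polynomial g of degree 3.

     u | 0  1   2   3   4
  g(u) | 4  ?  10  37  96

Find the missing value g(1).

The 4 known points determine the degree-3 polynomial uniquely.
Write g(u) = au^3 + bu^2 + cu + d. Substituting each data point gives a linear system:
  d = 4
  8a + 4b + 2c + d = 10
  27a + 9b + 3c + d = 37
  64a + 16b + 4c + d = 96
Solving the system yields a = 2, b = -2, c = -1, d = 4.
So g(u) = 2u³ - 2u² - u + 4.
Then g(1) = 3.

3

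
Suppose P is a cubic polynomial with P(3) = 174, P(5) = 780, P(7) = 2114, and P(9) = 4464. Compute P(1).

8

Forward differences of the values at n = 3, 5, 7, 9:
  P  : 174  780  2114  4464
  Δ  : 606  1334  2350
  Δ^2: 728  1016
  Δ^3: 288
The third differences are constant, confirming degree 3.
Interpolating (Newton forward form) and evaluating at n = 1 gives P(1) = 8.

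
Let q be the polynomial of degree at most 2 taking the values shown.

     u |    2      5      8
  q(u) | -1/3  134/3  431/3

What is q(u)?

Using the Lagrange interpolation formula with nodes 2, 5, 8:
  L_0(u) = (u - 5)(u - 8) / 18
  L_1(u) = (u - 2)(u - 8) / -9
  L_2(u) = (u - 2)(u - 5) / 18
Then q(u) = -1/3·L_0(u) + 134/3·L_1(u) + 431/3·L_2(u).
Expanding and collecting terms gives q(u) = 3u^2 - 6u - 1/3.
Check: q(2) = -1/3. ✓

q(u) = 3u^2 - 6u - 1/3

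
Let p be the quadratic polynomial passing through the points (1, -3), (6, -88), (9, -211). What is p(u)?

Using the Lagrange interpolation formula with nodes 1, 6, 9:
  L_0(u) = (u - 6)(u - 9) / 40
  L_1(u) = (u - 1)(u - 9) / -15
  L_2(u) = (u - 1)(u - 6) / 24
Then p(u) = -3·L_0(u) - 88·L_1(u) - 211·L_2(u).
Expanding and collecting terms gives p(u) = -3u^2 + 4u - 4.
Check: p(9) = -211. ✓

p(u) = -3u^2 + 4u - 4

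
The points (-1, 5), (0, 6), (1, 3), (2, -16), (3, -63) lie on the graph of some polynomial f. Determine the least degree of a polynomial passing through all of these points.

3

Forward differences of the values at t = -1, 0, 1, 2, 3:
  f  : 5  6  3  -16  -63
  Δ  : 1  -3  -19  -47
  Δ^2: -4  -16  -28
  Δ^3: -12  -12
  Δ^4: 0
The third differences are constant (-12) and nonzero, while all higher differences vanish, so the minimal degree is 3.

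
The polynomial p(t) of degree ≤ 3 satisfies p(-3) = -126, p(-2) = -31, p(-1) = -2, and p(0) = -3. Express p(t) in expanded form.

Write p(t) = at^3 + bt^2 + ct + d. Substituting each data point gives a linear system:
  -27a + 9b - 3c + d = -126
  -8a + 4b - 2c + d = -31
  -a + b - c + d = -2
  d = -3
Solving the system yields a = 6, b = 3, c = -4, d = -3.
So p(t) = 6t³ + 3t² - 4t - 3.
Check: p(0) = -3. ✓

p(t) = 6t^3 + 3t^2 - 4t - 3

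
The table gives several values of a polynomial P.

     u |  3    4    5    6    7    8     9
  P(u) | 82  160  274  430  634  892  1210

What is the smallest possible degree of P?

3

Forward differences of the values at u = 3, 4, 5, 6, 7, 8, 9:
  P  : 82  160  274  430  634  892  1210
  Δ  : 78  114  156  204  258  318
  Δ^2: 36  42  48  54  60
  Δ^3: 6  6  6  6
  Δ^4: 0  0  0
  Δ^5: 0  0
  Δ^6: 0
The third differences are constant (6) and nonzero, while all higher differences vanish, so the minimal degree is 3.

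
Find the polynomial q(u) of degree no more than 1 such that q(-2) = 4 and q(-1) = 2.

q(u) = -2u

Write q(u) = au + b. Substituting each data point gives a linear system:
  -2a + b = 4
  -a + b = 2
Solving the system yields a = -2, b = 0.
So q(u) = -2u.
Check: q(-2) = 4. ✓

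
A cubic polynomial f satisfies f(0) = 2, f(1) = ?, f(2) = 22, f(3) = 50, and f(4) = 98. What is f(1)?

The 4 known points determine the degree-3 polynomial uniquely.
Write f(s) = as^3 + bs^2 + cs + d. Substituting each data point gives a linear system:
  d = 2
  8a + 4b + 2c + d = 22
  27a + 9b + 3c + d = 50
  64a + 16b + 4c + d = 98
Solving the system yields a = 1, b = 1, c = 4, d = 2.
So f(s) = s^3 + s^2 + 4s + 2.
Then f(1) = 8.

8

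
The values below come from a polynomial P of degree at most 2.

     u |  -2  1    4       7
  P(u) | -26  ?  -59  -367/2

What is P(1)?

-13/2

On equispaced nodes a degree-2 polynomial has vanishing third forward difference, so
  - P(-2) + 3·P(1) - 3·P(4) + P(7) = 0.
Substituting the known values and solving for P(1):
  3·P(1) = -39/2
  P(1) = -13/2.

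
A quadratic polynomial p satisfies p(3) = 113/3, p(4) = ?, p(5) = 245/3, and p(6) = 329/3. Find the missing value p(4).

The 3 known points determine the degree-2 polynomial uniquely.
Write p(u) = au^2 + bu + c. Substituting each data point gives a linear system:
  9a + 3b + c = 113/3
  25a + 5b + c = 245/3
  36a + 6b + c = 329/3
Solving the system yields a = 2, b = 6, c = 5/3.
So p(u) = 2u² + 6u + 5/3.
Then p(4) = 173/3.

173/3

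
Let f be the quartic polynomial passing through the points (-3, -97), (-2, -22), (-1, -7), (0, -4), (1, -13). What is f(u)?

Write f(u) = au^4 + bu^3 + cu^2 + du + e. Substituting each data point gives a linear system:
  81a - 27b + 9c - 3d + e = -97
  16a - 8b + 4c - 2d + e = -22
  a - b + c - d + e = -7
  e = -4
  a + b + c + d + e = -13
Solving the system yields a = -2, b = -4, c = -4, d = 1, e = -4.
So f(u) = -2u⁴ - 4u³ - 4u² + u - 4.
Check: f(-3) = -97. ✓

f(u) = -2u^4 - 4u^3 - 4u^2 + u - 4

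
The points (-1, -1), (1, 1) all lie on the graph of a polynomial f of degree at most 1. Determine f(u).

Using the Lagrange interpolation formula with nodes -1, 1:
  L_0(u) = (u - 1) / -2
  L_1(u) = (u + 1) / 2
Then f(u) = -1·L_0(u) + 1·L_1(u).
Expanding and collecting terms gives f(u) = u.
Check: f(-1) = -1. ✓

f(u) = u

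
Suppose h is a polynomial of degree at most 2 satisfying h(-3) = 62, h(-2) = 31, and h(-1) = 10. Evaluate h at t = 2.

Using the Lagrange interpolation formula with nodes -3, -2, -1:
  L_0(t) = (t + 2)(t + 1) / 2
  L_1(t) = (t + 3)(t + 1) / -1
  L_2(t) = (t + 3)(t + 2) / 2
Then h(t) = 62·L_0(t) + 31·L_1(t) + 10·L_2(t).
Expanding and collecting terms gives h(t) = 5t^2 - 6t - 1.
Evaluating at t = 2: h(2) = 7.

7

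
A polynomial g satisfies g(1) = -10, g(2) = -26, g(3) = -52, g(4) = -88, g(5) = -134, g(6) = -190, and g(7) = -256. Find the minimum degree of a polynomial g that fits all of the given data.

2

Forward differences of the values at x = 1, 2, 3, 4, 5, 6, 7:
  g  : -10  -26  -52  -88  -134  -190  -256
  Δ  : -16  -26  -36  -46  -56  -66
  Δ^2: -10  -10  -10  -10  -10
  Δ^3: 0  0  0  0
  Δ^4: 0  0  0
  Δ^5: 0  0
  Δ^6: 0
The second differences are constant (-10) and nonzero, while all higher differences vanish, so the minimal degree is 2.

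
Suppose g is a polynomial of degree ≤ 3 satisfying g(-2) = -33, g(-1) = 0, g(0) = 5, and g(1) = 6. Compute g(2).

27

Forward differences of the values at n = -2, -1, 0, 1:
  g  : -33  0  5  6
  Δ  : 33  5  1
  Δ^2: -28  -4
  Δ^3: 24
The third differences are constant, confirming degree 3.
Interpolating (Newton forward form) and evaluating at n = 2 gives g(2) = 27.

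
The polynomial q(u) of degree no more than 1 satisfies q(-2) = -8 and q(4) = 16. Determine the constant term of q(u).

Write q(u) = au + b. Substituting each data point gives a linear system:
  -2a + b = -8
  4a + b = 16
Solving the system yields a = 4, b = 0.
So q(u) = 4u.
The constant term is 0.

0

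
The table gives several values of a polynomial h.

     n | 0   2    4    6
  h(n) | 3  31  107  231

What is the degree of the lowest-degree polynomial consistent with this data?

2

Forward differences of the values at n = 0, 2, 4, 6:
  h  : 3  31  107  231
  Δ  : 28  76  124
  Δ^2: 48  48
  Δ^3: 0
The second differences are constant (48) and nonzero, while all higher differences vanish, so the minimal degree is 2.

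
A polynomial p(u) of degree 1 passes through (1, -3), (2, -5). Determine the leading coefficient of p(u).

-2

Write p(u) = au + b. Substituting each data point gives a linear system:
  a + b = -3
  2a + b = -5
Solving the system yields a = -2, b = -1.
So p(u) = -2u - 1.
The leading coefficient is -2.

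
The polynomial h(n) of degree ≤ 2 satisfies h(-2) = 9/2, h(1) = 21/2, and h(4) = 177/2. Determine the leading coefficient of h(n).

4

Write h(n) = an^2 + bn + c. Substituting each data point gives a linear system:
  4a - 2b + c = 9/2
  a + b + c = 21/2
  16a + 4b + c = 177/2
Solving the system yields a = 4, b = 6, c = 1/2.
So h(n) = 4n^2 + 6n + 1/2.
The leading coefficient is 4.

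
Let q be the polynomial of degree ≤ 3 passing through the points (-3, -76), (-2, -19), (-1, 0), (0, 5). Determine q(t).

q(t) = 4t^3 + 5t^2 + 6t + 5

Write q(t) = at^3 + bt^2 + ct + d. Substituting each data point gives a linear system:
  -27a + 9b - 3c + d = -76
  -8a + 4b - 2c + d = -19
  -a + b - c + d = 0
  d = 5
Solving the system yields a = 4, b = 5, c = 6, d = 5.
So q(t) = 4t^3 + 5t^2 + 6t + 5.
Check: q(-1) = 0. ✓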